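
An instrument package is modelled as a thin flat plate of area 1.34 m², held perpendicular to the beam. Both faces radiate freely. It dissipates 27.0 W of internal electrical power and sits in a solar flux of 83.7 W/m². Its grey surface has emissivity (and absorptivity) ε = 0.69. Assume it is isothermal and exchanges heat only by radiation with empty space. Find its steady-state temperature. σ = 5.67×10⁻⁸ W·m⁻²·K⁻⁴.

T ≈ 178 K

At steady state, absorbed solar power + internal power = radiated power.
Absorbed: α·S·A_cross = 0.69·83.7·1.340 = 77.39 W (cross-section A).
Total input = 77.39 + 27.0 = 104.4 W.
Radiated: εσ·A_surf·T⁴ with A_surf = 2A = 2.680 m².
T⁴ = 104.4/(0.69·5.67×10⁻⁸·2.680) = 9.956×10⁸ K⁴.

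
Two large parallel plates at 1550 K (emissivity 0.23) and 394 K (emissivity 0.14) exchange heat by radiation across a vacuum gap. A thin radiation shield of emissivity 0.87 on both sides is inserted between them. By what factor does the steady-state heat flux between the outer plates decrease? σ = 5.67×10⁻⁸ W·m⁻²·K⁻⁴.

factor ≈ 1.12

Without shield: q₀ = σΔ(T⁴)/(1/ε₁+1/ε₂−1) with denominator 10.49.
With shield the two gaps are in series; the resistances add: (1/ε₁+1/ε_s−1)+(1/ε_s+1/ε₂−1) = 4.497+7.292 = 11.79.
Heat-flux ratio q₀/q = 11.79/10.49.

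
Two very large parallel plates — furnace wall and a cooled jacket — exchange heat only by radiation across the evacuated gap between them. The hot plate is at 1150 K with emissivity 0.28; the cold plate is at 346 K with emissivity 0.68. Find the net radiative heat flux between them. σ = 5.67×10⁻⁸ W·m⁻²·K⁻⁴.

q ≈ 24300 W/m²

For two infinite grey parallel plates, q = σ(T₁⁴ − T₂⁴)/(1/ε₁ + 1/ε₂ − 1).
T₁⁴ − T₂⁴ = 1.749×10¹² − 1.433×10¹⁰ = 1.735×10¹² K⁴.
1/ε₁ + 1/ε₂ − 1 = 3.571 + 1.471 − 1 = 4.042.
q = 5.67×10⁻⁸ × 1.735×10¹² / 4.042.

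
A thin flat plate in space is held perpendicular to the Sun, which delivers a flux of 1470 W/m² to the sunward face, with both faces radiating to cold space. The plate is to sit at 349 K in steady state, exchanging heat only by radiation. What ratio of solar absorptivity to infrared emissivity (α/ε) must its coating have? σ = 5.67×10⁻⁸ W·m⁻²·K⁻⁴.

α/ε ≈ 1.14

Balance: αS·A = εσ·2A·T⁴ ⇒ α/ε = 2σT⁴/S.
α/ε = 2·5.67×10⁻⁸·(349)⁴/1470 = 2·5.67×10⁻⁸·1.484×10¹⁰/1470.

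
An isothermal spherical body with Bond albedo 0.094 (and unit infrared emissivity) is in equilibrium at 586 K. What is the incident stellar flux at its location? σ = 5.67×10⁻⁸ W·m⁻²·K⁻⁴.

S ≈ 29500 W/m²

(1−a)S·πr² = σ·4πr²·T⁴ ⇒ S = 4σT⁴/(1−a).
S = 4·5.67×10⁻⁸·1.179×10¹¹/0.906.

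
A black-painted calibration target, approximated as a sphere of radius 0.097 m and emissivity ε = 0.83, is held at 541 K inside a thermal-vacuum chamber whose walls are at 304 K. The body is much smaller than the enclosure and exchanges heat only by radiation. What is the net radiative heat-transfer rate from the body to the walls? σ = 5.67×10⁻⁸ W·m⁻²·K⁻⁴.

P_net ≈ 429 W

For a small grey body in a large enclosure: P_net = εσA(T_body⁴ − T_wall⁴).
A = 4πr² = 0.1182 m²; T_body⁴ − T_wall⁴ = 8.566×10¹⁰ − 8.541×10⁹ = 7.712×10¹⁰ K⁴.
|P_net| = 0.83·5.67×10⁻⁸·0.1182·7.712×10¹⁰.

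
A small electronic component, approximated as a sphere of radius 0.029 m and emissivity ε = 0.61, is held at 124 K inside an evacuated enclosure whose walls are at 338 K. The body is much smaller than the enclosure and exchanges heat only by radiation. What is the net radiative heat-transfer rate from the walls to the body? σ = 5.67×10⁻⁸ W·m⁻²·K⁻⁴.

P_net ≈ 4.68 W

For a small grey body in a large enclosure: P_net = εσA(T_body⁴ − T_wall⁴).
A = 4πr² = 0.01057 m²; T_body⁴ − T_wall⁴ = 2.364×10⁸ − 1.305×10¹⁰ = -1.282×10¹⁰ K⁴.
|P_net| = 0.61·5.67×10⁻⁸·0.01057·1.282×10¹⁰.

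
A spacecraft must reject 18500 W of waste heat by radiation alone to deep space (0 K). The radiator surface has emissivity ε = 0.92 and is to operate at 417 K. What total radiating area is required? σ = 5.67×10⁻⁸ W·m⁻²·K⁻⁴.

A ≈ 11.7 m²

P = εσA T⁴ ⇒ A = P/(εσT⁴).
T⁴ = 3.024×10¹⁰ K⁴.
A = 18500/(0.92 × 5.67×10⁻⁸ × 3.024×10¹⁰).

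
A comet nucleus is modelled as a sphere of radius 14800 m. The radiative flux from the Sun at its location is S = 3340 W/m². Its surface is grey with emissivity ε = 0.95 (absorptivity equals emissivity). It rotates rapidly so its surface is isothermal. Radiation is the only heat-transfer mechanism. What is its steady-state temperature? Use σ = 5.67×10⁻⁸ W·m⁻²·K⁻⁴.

At equilibrium, absorbed power = emitted power.
Absorbing cross-section = πr² = 6.881×10⁸ m²; emitting surface = 4πr² = 2.753×10⁹ m² (ratio 4).
εS·A_cross = εσ·A_surf·T⁴  ⇒  T⁴ = S/(4σ)   (ε cancels).
T⁴ = 3340/(4·5.67×10⁻⁸) = 1.473×10¹⁰ K⁴.
T = (1.473×10¹⁰)^(1/4).

T ≈ 348 K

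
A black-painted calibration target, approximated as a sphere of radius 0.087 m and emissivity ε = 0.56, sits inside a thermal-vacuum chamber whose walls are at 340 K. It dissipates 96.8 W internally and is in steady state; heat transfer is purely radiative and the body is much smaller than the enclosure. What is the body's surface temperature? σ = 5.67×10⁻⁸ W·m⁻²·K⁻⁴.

T ≈ 462 K

For a small grey body in a large enclosure, net radiated power = εσA(T⁴ − T_w⁴).
Steady state: P = εσA(T⁴ − T_w⁴) with A = 4πr² = 0.09511 m².
T⁴ = P/(εσA) + T_w⁴ = 96.8/(0.56·5.67×10⁻⁸·0.09511) + (340)⁴
    = 3.205×10¹⁰ + 1.336×10¹⁰ = 4.542×10¹⁰ K⁴.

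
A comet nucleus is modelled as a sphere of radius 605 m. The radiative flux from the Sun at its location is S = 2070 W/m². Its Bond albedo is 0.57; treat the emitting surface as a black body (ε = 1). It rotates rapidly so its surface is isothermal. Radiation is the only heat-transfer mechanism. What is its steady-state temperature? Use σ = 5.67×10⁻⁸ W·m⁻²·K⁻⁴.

T ≈ 250 K

At equilibrium, absorbed power = emitted power.
Absorbing cross-section = πr² = 1.150×10⁶ m²; emitting surface = 4πr² = 4.600×10⁶ m² (ratio 4).
(1−a)S·A_cross = εσ·A_surf·T⁴  ⇒  T⁴ = (1−a)S/(4σ).
T⁴ = 0.430·2070/(4·5.67×10⁻⁸) = 3.925×10⁹ K⁴.
T = (3.925×10⁹)^(1/4).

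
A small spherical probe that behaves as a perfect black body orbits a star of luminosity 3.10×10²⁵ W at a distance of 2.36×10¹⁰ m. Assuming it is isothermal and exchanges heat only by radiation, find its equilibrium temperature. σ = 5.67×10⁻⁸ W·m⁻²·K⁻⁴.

T ≈ 374 K

First find the stellar flux at distance d: S = L/(4πd²) = 3.10×10²⁵/(4π·(2.36×10¹⁰)²) = 4429 W/m².
For an isothermal sphere, absorbed (1−a)S·πr² = emitted σ·4πr²·T⁴, so T⁴ = (1−a)S/(4σ).
T⁴ = 1.00·4429/(4·5.67×10⁻⁸) = 1.953×10¹⁰ K⁴.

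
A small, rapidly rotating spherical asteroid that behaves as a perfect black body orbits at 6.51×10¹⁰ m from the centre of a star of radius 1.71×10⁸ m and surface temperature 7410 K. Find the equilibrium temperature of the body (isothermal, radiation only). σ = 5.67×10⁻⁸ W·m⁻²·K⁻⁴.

The star's surface emits σT_*⁴; at distance d the flux is S = σT_*⁴(R_*/d)².
S = 5.67×10⁻⁸·(7410)⁴·(1.71×10⁸/6.51×10¹⁰)² = 1179 W/m².
For an isothermal sphere T⁴ = (1−a)S/(4σ) = 5.200×10⁹ K⁴.

T ≈ 269 K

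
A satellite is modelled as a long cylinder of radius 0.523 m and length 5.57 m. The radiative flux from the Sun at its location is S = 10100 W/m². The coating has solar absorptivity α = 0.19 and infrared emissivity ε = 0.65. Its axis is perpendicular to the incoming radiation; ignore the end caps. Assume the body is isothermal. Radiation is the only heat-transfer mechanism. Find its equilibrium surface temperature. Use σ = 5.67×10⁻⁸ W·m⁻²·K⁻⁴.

At equilibrium, absorbed power = emitted power.
Absorbing cross-section = 2rL = 5.826 m²; emitting surface = 2πrL = 18.30 m² (ratio π).
αS·A_cross = εσ·A_surf·T⁴  ⇒  T⁴ = αS/(ε·πσ).
T⁴ = 0.190·10100/(0.65·π·5.67×10⁻⁸) = 1.657×10¹⁰ K⁴.
T = (1.657×10¹⁰)^(1/4).

T ≈ 359 K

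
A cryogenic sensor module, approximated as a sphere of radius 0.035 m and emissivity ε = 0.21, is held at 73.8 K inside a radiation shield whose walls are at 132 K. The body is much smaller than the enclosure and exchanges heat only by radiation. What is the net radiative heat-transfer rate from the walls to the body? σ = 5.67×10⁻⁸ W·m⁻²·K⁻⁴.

For a small grey body in a large enclosure: P_net = εσA(T_body⁴ − T_wall⁴).
A = 4πr² = 0.01539 m²; T_body⁴ − T_wall⁴ = 2.966×10⁷ − 3.036×10⁸ = -2.739×10⁸ K⁴.
|P_net| = 0.21·5.67×10⁻⁸·0.01539·2.739×10⁸.

P_net ≈ 0.0502 W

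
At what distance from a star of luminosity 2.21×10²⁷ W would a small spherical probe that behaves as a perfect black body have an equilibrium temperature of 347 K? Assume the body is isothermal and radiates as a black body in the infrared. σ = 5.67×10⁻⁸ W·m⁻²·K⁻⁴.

d ≈ 2.31×10¹¹ m

For an isothermal black-emitting sphere, (1−a)S·πr² = σ·4πr²·T⁴ ⇒ S = 4σT⁴/(1−a).
S = 4·5.67×10⁻⁸·(347)⁴/1.00 = 3288 W/m².
Flux falls as S = L/(4πd²), so d = √(L/(4πS)) = √(2.21×10²⁷/(4π·3288)).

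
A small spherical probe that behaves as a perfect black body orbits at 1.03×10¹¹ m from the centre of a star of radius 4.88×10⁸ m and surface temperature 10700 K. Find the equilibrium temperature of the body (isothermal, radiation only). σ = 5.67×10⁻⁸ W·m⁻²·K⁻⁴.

T ≈ 521 K

The star's surface emits σT_*⁴; at distance d the flux is S = σT_*⁴(R_*/d)².
S = 5.67×10⁻⁸·(10700)⁴·(4.88×10⁸/1.03×10¹¹)² = 16680 W/m².
For an isothermal sphere T⁴ = (1−a)S/(4σ) = 7.356×10¹⁰ K⁴.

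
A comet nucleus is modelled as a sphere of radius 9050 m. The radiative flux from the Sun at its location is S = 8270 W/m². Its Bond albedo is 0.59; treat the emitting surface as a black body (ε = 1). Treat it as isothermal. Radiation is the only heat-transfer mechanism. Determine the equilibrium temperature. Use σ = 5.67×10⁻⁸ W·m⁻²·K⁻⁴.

T ≈ 350 K

At equilibrium, absorbed power = emitted power.
Absorbing cross-section = πr² = 2.573×10⁸ m²; emitting surface = 4πr² = 1.029×10⁹ m² (ratio 4).
(1−a)S·A_cross = εσ·A_surf·T⁴  ⇒  T⁴ = (1−a)S/(4σ).
T⁴ = 0.410·8270/(4·5.67×10⁻⁸) = 1.495×10¹⁰ K⁴.
T = (1.495×10¹⁰)^(1/4).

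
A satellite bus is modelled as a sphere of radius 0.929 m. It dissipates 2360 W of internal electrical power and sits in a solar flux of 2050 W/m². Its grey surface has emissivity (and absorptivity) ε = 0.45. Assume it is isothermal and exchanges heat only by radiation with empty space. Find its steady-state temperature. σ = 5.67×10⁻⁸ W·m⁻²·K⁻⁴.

At steady state, absorbed solar power + internal power = radiated power.
Absorbed: α·S·A_cross = 0.45·2050·2.711 = 2501 W (cross-section πr²).
Total input = 2501 + 2360 = 4861 W.
Radiated: εσ·A_surf·T⁴ with A_surf = 4πr² = 10.85 m².
T⁴ = 4861/(0.45·5.67×10⁻⁸·10.85) = 1.757×10¹⁰ K⁴.

T ≈ 364 K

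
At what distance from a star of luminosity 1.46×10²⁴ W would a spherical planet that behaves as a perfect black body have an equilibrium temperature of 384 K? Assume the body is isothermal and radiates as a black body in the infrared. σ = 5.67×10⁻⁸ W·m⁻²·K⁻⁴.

d ≈ 4.85×10⁹ m

For an isothermal black-emitting sphere, (1−a)S·πr² = σ·4πr²·T⁴ ⇒ S = 4σT⁴/(1−a).
S = 4·5.67×10⁻⁸·(384)⁴/1.00 = 4931 W/m².
Flux falls as S = L/(4πd²), so d = √(L/(4πS)) = √(1.46×10²⁴/(4π·4931)).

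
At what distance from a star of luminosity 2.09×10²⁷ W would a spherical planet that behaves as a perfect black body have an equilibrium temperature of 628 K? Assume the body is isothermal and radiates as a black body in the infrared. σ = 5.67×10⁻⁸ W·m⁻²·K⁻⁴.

For an isothermal black-emitting sphere, (1−a)S·πr² = σ·4πr²·T⁴ ⇒ S = 4σT⁴/(1−a).
S = 4·5.67×10⁻⁸·(628)⁴/1.00 = 35280 W/m².
Flux falls as S = L/(4πd²), so d = √(L/(4πS)) = √(2.09×10²⁷/(4π·35280)).

d ≈ 6.87×10¹⁰ m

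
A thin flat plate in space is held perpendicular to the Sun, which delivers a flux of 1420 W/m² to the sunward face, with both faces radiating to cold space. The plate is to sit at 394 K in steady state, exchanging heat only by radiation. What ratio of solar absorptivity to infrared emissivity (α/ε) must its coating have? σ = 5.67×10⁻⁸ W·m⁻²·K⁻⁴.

Balance: αS·A = εσ·2A·T⁴ ⇒ α/ε = 2σT⁴/S.
α/ε = 2·5.67×10⁻⁸·(394)⁴/1420 = 2·5.67×10⁻⁸·2.410×10¹⁰/1420.

α/ε ≈ 1.92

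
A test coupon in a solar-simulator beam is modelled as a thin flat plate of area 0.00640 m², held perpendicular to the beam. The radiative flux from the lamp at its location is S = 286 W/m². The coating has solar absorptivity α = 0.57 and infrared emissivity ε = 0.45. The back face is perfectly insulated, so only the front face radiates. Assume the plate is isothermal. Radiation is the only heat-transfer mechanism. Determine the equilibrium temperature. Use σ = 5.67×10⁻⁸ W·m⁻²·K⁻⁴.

At equilibrium, absorbed power = emitted power.
Absorbing cross-section = A = 0.006400 m²; emitting surface = A = 0.006400 m² (ratio 1).
αS·A_cross = εσ·A_surf·T⁴  ⇒  T⁴ = αS/(ε·1σ).
T⁴ = 0.570·286/(0.45·1·5.67×10⁻⁸) = 6.389×10⁹ K⁴.
T = (6.389×10⁹)^(1/4).

T ≈ 283 K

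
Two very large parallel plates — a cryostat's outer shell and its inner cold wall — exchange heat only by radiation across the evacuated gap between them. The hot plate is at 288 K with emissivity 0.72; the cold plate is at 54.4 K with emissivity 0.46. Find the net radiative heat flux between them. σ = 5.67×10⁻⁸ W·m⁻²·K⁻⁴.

q ≈ 152 W/m²

For two infinite grey parallel plates, q = σ(T₁⁴ − T₂⁴)/(1/ε₁ + 1/ε₂ − 1).
T₁⁴ − T₂⁴ = 6.880×10⁹ − 8.758×10⁶ = 6.871×10⁹ K⁴.
1/ε₁ + 1/ε₂ − 1 = 1.389 + 2.174 − 1 = 2.563.
q = 5.67×10⁻⁸ × 6.871×10⁹ / 2.563.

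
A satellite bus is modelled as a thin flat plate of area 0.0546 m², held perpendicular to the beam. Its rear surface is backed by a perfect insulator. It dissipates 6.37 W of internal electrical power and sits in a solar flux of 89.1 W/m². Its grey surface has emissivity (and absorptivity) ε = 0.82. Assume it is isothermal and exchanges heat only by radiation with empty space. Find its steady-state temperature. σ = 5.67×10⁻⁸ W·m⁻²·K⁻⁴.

At steady state, absorbed solar power + internal power = radiated power.
Absorbed: α·S·A_cross = 0.82·89.1·0.05460 = 3.989 W (cross-section A).
Total input = 3.989 + 6.37 = 10.36 W.
Radiated: εσ·A_surf·T⁴ with A_surf = A = 0.05460 m².
T⁴ = 10.36/(0.82·5.67×10⁻⁸·0.05460) = 4.081×10⁹ K⁴.

T ≈ 253 K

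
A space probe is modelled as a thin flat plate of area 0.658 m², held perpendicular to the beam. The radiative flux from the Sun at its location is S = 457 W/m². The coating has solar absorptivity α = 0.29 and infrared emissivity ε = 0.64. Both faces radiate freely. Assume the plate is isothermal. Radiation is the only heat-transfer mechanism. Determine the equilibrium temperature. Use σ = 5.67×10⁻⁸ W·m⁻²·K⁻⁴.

At equilibrium, absorbed power = emitted power.
Absorbing cross-section = A = 0.6580 m²; emitting surface = 2A = 1.316 m² (ratio 2).
αS·A_cross = εσ·A_surf·T⁴  ⇒  T⁴ = αS/(ε·2σ).
T⁴ = 0.290·457/(0.64·2·5.67×10⁻⁸) = 1.826×10⁹ K⁴.
T = (1.826×10⁹)^(1/4).

T ≈ 207 K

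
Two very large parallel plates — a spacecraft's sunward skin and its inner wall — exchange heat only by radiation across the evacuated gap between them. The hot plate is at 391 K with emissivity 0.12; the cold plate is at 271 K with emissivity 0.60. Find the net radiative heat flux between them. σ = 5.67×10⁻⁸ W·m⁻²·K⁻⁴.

For two infinite grey parallel plates, q = σ(T₁⁴ − T₂⁴)/(1/ε₁ + 1/ε₂ − 1).
T₁⁴ − T₂⁴ = 2.337×10¹⁰ − 5.394×10⁹ = 1.798×10¹⁰ K⁴.
1/ε₁ + 1/ε₂ − 1 = 8.333 + 1.667 − 1 = 9.000.
q = 5.67×10⁻⁸ × 1.798×10¹⁰ / 9.000.

q ≈ 113 W/m²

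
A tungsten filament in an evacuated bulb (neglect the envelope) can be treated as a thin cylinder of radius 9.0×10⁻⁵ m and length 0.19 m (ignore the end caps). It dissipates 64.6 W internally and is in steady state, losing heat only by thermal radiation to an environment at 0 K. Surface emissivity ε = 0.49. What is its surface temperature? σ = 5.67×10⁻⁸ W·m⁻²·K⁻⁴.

Steady state: internal power = radiated power, P = εσA T⁴.
Radiating area A = 2πrL = 1.074×10⁻⁴ m².
T⁴ = P/(εσA) = 64.6/(0.49·5.67×10⁻⁸·1.074×10⁻⁴) = 2.164×10¹³ K⁴.
T = (2.164×10¹³)^(1/4).

T ≈ 2160 K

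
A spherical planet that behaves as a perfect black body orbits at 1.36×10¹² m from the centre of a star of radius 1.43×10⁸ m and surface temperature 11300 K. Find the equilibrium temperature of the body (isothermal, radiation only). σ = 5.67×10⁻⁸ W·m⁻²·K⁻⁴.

The star's surface emits σT_*⁴; at distance d the flux is S = σT_*⁴(R_*/d)².
S = 5.67×10⁻⁸·(11300)⁴·(1.43×10⁸/1.36×10¹²)² = 10.22 W/m².
For an isothermal sphere T⁴ = (1−a)S/(4σ) = 4.507×10⁷ K⁴.

T ≈ 81.9 K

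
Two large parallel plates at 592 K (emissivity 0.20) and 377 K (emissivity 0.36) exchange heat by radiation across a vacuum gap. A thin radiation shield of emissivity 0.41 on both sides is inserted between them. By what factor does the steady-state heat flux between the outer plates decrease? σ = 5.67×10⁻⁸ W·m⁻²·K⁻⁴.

factor ≈ 1.57

Without shield: q₀ = σΔ(T⁴)/(1/ε₁+1/ε₂−1) with denominator 6.778.
With shield the two gaps are in series; the resistances add: (1/ε₁+1/ε_s−1)+(1/ε_s+1/ε₂−1) = 6.439+4.217 = 10.66.
Heat-flux ratio q₀/q = 10.66/6.778.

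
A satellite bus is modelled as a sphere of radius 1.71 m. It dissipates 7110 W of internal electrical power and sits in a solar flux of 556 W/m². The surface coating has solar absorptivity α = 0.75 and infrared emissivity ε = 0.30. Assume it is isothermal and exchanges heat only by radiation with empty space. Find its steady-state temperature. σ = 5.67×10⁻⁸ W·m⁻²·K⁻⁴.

T ≈ 364 K

At steady state, absorbed solar power + internal power = radiated power.
Absorbed: α·S·A_cross = 0.75·556·9.186 = 3831 W (cross-section πr²).
Total input = 3831 + 7110 = 10940 W.
Radiated: εσ·A_surf·T⁴ with A_surf = 4πr² = 36.75 m².
T⁴ = 10940/(0.30·5.67×10⁻⁸·36.75) = 1.750×10¹⁰ K⁴.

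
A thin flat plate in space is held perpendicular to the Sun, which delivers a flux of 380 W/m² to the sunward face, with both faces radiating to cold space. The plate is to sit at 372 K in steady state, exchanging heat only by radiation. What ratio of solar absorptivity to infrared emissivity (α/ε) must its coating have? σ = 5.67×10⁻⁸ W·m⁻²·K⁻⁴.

Balance: αS·A = εσ·2A·T⁴ ⇒ α/ε = 2σT⁴/S.
α/ε = 2·5.67×10⁻⁸·(372)⁴/380 = 2·5.67×10⁻⁸·1.915×10¹⁰/380.

α/ε ≈ 5.71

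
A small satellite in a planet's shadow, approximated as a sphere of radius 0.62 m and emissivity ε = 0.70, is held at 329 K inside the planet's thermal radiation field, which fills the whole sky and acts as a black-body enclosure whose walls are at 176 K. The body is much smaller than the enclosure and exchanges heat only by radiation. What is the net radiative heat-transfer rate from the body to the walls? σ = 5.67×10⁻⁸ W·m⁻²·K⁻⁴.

For a small grey body in a large enclosure: P_net = εσA(T_body⁴ − T_wall⁴).
A = 4πr² = 4.831 m²; T_body⁴ − T_wall⁴ = 1.172×10¹⁰ − 9.595×10⁸ = 1.076×10¹⁰ K⁴.
|P_net| = 0.70·5.67×10⁻⁸·4.831·1.076×10¹⁰.

P_net ≈ 2060 W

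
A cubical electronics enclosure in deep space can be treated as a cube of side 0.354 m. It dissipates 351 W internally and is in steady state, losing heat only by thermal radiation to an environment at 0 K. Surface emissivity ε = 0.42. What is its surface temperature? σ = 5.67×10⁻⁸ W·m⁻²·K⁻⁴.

T ≈ 374 K

Steady state: internal power = radiated power, P = εσA T⁴.
Radiating area A = 6L² = 0.7519 m².
T⁴ = P/(εσA) = 351/(0.42·5.67×10⁻⁸·0.7519) = 1.960×10¹⁰ K⁴.
T = (1.960×10¹⁰)^(1/4).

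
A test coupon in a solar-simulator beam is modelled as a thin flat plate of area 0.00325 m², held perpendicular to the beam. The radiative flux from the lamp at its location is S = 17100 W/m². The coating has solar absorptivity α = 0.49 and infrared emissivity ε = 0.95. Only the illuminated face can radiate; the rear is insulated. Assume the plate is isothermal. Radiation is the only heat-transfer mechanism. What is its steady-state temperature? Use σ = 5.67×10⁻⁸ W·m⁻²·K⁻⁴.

T ≈ 628 K

At equilibrium, absorbed power = emitted power.
Absorbing cross-section = A = 0.003250 m²; emitting surface = A = 0.003250 m² (ratio 1).
αS·A_cross = εσ·A_surf·T⁴  ⇒  T⁴ = αS/(ε·1σ).
T⁴ = 0.490·17100/(0.95·1·5.67×10⁻⁸) = 1.556×10¹¹ K⁴.
T = (1.556×10¹¹)^(1/4).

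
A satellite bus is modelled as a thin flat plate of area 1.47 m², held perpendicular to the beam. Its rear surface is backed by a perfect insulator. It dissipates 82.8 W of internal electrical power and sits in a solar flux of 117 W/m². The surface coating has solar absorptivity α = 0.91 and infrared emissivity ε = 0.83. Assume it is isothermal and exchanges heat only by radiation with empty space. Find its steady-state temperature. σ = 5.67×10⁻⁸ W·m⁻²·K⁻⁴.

T ≈ 243 K

At steady state, absorbed solar power + internal power = radiated power.
Absorbed: α·S·A_cross = 0.91·117·1.470 = 156.5 W (cross-section A).
Total input = 156.5 + 82.8 = 239.3 W.
Radiated: εσ·A_surf·T⁴ with A_surf = A = 1.470 m².
T⁴ = 239.3/(0.83·5.67×10⁻⁸·1.470) = 3.459×10⁹ K⁴.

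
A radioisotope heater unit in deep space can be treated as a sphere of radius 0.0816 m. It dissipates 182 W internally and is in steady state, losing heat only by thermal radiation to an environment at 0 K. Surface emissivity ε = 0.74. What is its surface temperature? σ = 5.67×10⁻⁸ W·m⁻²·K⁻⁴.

T ≈ 477 K

Steady state: internal power = radiated power, P = εσA T⁴.
Radiating area A = 4πr² = 0.08367 m².
T⁴ = P/(εσA) = 182/(0.74·5.67×10⁻⁸·0.08367) = 5.184×10¹⁰ K⁴.
T = (5.184×10¹⁰)^(1/4).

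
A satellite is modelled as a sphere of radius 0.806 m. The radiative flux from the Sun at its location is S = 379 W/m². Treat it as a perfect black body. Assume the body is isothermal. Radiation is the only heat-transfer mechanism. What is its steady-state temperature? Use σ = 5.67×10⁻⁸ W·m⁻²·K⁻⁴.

T ≈ 202 K

At equilibrium, absorbed power = emitted power.
Absorbing cross-section = πr² = 2.041 m²; emitting surface = 4πr² = 8.164 m² (ratio 4).
S·A_cross = εσ·A_surf·T⁴  ⇒  T⁴ = S/(4σ).
T⁴ = 1.00·379/(4·5.67×10⁻⁸) = 1.671×10⁹ K⁴.
T = (1.671×10⁹)^(1/4).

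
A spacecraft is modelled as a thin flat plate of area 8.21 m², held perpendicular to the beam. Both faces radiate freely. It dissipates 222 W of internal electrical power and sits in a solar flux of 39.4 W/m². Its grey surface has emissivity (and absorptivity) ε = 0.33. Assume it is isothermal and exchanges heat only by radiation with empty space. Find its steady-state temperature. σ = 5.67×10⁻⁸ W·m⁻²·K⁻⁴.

T ≈ 181 K

At steady state, absorbed solar power + internal power = radiated power.
Absorbed: α·S·A_cross = 0.33·39.4·8.210 = 106.7 W (cross-section A).
Total input = 106.7 + 222 = 328.7 W.
Radiated: εσ·A_surf·T⁴ with A_surf = 2A = 16.42 m².
T⁴ = 328.7/(0.33·5.67×10⁻⁸·16.42) = 1.070×10⁹ K⁴.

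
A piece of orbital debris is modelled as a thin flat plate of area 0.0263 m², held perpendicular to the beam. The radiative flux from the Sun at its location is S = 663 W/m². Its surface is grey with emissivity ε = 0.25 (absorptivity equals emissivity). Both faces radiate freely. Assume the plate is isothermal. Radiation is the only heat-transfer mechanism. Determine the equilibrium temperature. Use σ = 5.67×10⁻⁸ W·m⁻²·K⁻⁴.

T ≈ 277 K

At equilibrium, absorbed power = emitted power.
Absorbing cross-section = A = 0.02630 m²; emitting surface = 2A = 0.05260 m² (ratio 2).
εS·A_cross = εσ·A_surf·T⁴  ⇒  T⁴ = S/(2σ)   (ε cancels).
T⁴ = 663/(2·5.67×10⁻⁸) = 5.847×10⁹ K⁴.
T = (5.847×10⁹)^(1/4).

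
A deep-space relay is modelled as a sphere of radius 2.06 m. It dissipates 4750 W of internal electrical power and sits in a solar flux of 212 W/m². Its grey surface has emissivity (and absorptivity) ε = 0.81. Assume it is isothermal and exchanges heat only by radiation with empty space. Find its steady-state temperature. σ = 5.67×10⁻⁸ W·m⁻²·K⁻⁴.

At steady state, absorbed solar power + internal power = radiated power.
Absorbed: α·S·A_cross = 0.81·212·13.33 = 2289 W (cross-section πr²).
Total input = 2289 + 4750 = 7039 W.
Radiated: εσ·A_surf·T⁴ with A_surf = 4πr² = 53.33 m².
T⁴ = 7039/(0.81·5.67×10⁻⁸·53.33) = 2.874×10⁹ K⁴.

T ≈ 232 K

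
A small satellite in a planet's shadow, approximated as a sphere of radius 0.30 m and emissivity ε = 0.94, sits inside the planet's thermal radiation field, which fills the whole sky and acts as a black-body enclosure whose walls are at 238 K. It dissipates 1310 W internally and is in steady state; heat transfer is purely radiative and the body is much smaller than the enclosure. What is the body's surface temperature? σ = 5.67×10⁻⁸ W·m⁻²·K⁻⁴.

T ≈ 397 K

For a small grey body in a large enclosure, net radiated power = εσA(T⁴ − T_w⁴).
Steady state: P = εσA(T⁴ − T_w⁴) with A = 4πr² = 1.131 m².
T⁴ = P/(εσA) + T_w⁴ = 1310/(0.94·5.67×10⁻⁸·1.131) + (238)⁴
    = 2.173×10¹⁰ + 3.209×10⁹ = 2.494×10¹⁰ K⁴.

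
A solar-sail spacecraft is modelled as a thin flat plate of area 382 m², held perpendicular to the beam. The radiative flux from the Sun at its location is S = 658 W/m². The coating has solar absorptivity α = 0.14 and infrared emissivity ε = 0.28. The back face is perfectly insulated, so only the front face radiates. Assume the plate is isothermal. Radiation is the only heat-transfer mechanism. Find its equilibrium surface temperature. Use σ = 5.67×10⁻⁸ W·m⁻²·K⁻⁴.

At equilibrium, absorbed power = emitted power.
Absorbing cross-section = A = 382.0 m²; emitting surface = A = 382.0 m² (ratio 1).
αS·A_cross = εσ·A_surf·T⁴  ⇒  T⁴ = αS/(ε·1σ).
T⁴ = 0.140·658/(0.28·1·5.67×10⁻⁸) = 5.802×10⁹ K⁴.
T = (5.802×10⁹)^(1/4).

T ≈ 276 K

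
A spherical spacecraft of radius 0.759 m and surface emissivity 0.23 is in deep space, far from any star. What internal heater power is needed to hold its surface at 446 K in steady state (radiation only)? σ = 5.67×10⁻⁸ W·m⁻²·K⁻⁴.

P ≈ 3740 W

P = εσ·4πr²·T⁴.
4πr² = 7.239 m²; T⁴ = 3.957×10¹⁰ K⁴.
P = 0.23·5.67×10⁻⁸·7.239·3.957×10¹⁰.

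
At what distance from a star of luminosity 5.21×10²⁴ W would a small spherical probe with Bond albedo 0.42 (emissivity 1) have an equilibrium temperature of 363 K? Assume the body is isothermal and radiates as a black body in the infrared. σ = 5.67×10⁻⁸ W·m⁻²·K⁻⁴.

d ≈ 7.81×10⁹ m

For an isothermal black-emitting sphere, (1−a)S·πr² = σ·4πr²·T⁴ ⇒ S = 4σT⁴/(1−a).
S = 4·5.67×10⁻⁸·(363)⁴/0.580 = 6790 W/m².
Flux falls as S = L/(4πd²), so d = √(L/(4πS)) = √(5.21×10²⁴/(4π·6790)).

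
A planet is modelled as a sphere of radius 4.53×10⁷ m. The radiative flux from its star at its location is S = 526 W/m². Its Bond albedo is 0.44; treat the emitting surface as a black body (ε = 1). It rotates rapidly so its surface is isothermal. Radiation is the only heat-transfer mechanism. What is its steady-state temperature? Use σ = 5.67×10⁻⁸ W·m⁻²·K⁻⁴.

At equilibrium, absorbed power = emitted power.
Absorbing cross-section = πr² = 6.447×10¹⁵ m²; emitting surface = 4πr² = 2.579×10¹⁶ m² (ratio 4).
(1−a)S·A_cross = εσ·A_surf·T⁴  ⇒  T⁴ = (1−a)S/(4σ).
T⁴ = 0.560·526/(4·5.67×10⁻⁸) = 1.299×10⁹ K⁴.
T = (1.299×10⁹)^(1/4).

T ≈ 190 K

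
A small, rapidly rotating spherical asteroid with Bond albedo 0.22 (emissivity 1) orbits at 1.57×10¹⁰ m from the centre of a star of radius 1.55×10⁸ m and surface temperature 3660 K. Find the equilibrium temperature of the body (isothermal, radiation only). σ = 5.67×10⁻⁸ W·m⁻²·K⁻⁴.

T ≈ 242 K

The star's surface emits σT_*⁴; at distance d the flux is S = σT_*⁴(R_*/d)².
S = 5.67×10⁻⁸·(3660)⁴·(1.55×10⁸/1.57×10¹⁰)² = 991.7 W/m².
For an isothermal sphere T⁴ = (1−a)S/(4σ) = 3.411×10⁹ K⁴.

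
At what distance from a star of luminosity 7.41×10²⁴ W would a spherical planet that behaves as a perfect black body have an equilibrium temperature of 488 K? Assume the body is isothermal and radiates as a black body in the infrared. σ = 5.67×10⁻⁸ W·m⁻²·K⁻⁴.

d ≈ 6.77×10⁹ m

For an isothermal black-emitting sphere, (1−a)S·πr² = σ·4πr²·T⁴ ⇒ S = 4σT⁴/(1−a).
S = 4·5.67×10⁻⁸·(488)⁴/1.00 = 12860 W/m².
Flux falls as S = L/(4πd²), so d = √(L/(4πS)) = √(7.41×10²⁴/(4π·12860)).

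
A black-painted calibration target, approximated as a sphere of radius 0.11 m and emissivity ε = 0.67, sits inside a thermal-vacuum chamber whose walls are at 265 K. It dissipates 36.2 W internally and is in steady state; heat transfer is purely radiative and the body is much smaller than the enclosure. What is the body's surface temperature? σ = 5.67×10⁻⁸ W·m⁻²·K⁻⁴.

T ≈ 325 K

For a small grey body in a large enclosure, net radiated power = εσA(T⁴ − T_w⁴).
Steady state: P = εσA(T⁴ − T_w⁴) with A = 4πr² = 0.1521 m².
T⁴ = P/(εσA) + T_w⁴ = 36.2/(0.67·5.67×10⁻⁸·0.1521) + (265)⁴
    = 6.267×10⁹ + 4.932×10⁹ = 1.120×10¹⁰ K⁴.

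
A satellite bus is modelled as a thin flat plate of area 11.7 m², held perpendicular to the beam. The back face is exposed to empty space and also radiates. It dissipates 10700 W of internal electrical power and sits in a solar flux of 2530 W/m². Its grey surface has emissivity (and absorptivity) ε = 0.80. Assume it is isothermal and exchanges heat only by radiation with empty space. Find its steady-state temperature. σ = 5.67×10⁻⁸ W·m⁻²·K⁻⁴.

At steady state, absorbed solar power + internal power = radiated power.
Absorbed: α·S·A_cross = 0.80·2530·11.70 = 23680 W (cross-section A).
Total input = 23680 + 10700 = 34380 W.
Radiated: εσ·A_surf·T⁴ with A_surf = 2A = 23.40 m².
T⁴ = 34380/(0.80·5.67×10⁻⁸·23.40) = 3.239×10¹⁰ K⁴.

T ≈ 424 K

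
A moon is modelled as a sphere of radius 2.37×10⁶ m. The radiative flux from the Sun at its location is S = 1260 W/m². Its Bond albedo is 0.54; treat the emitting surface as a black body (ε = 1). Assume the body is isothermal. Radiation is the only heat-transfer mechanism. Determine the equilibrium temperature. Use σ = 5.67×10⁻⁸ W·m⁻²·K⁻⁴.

T ≈ 225 K

At equilibrium, absorbed power = emitted power.
Absorbing cross-section = πr² = 1.765×10¹³ m²; emitting surface = 4πr² = 7.058×10¹³ m² (ratio 4).
(1−a)S·A_cross = εσ·A_surf·T⁴  ⇒  T⁴ = (1−a)S/(4σ).
T⁴ = 0.460·1260/(4·5.67×10⁻⁸) = 2.556×10⁹ K⁴.
T = (2.556×10⁹)^(1/4).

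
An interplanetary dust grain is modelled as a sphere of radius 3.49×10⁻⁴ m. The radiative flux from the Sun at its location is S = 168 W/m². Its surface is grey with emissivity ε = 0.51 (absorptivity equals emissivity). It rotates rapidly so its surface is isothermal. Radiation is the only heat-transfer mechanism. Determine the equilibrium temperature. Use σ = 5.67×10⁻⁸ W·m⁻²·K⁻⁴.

T ≈ 165 K

At equilibrium, absorbed power = emitted power.
Absorbing cross-section = πr² = 3.826×10⁻⁷ m²; emitting surface = 4πr² = 1.531×10⁻⁶ m² (ratio 4).
εS·A_cross = εσ·A_surf·T⁴  ⇒  T⁴ = S/(4σ)   (ε cancels).
T⁴ = 168/(4·5.67×10⁻⁸) = 7.407×10⁸ K⁴.
T = (7.407×10⁸)^(1/4).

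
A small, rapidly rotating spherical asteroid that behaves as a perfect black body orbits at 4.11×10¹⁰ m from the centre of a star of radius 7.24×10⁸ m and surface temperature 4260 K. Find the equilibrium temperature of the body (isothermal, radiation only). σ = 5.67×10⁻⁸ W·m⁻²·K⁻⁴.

The star's surface emits σT_*⁴; at distance d the flux is S = σT_*⁴(R_*/d)².
S = 5.67×10⁻⁸·(4260)⁴·(7.24×10⁸/4.11×10¹⁰)² = 5794 W/m².
For an isothermal sphere T⁴ = (1−a)S/(4σ) = 2.555×10¹⁰ K⁴.

T ≈ 400 K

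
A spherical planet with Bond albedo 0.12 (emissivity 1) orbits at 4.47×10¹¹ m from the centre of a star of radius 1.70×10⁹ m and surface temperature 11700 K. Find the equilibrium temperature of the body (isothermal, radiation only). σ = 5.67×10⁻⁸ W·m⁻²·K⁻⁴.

The star's surface emits σT_*⁴; at distance d the flux is S = σT_*⁴(R_*/d)².
S = 5.67×10⁻⁸·(11700)⁴·(1.70×10⁹/4.47×10¹¹)² = 15370 W/m².
For an isothermal sphere T⁴ = (1−a)S/(4σ) = 5.963×10¹⁰ K⁴.

T ≈ 494 K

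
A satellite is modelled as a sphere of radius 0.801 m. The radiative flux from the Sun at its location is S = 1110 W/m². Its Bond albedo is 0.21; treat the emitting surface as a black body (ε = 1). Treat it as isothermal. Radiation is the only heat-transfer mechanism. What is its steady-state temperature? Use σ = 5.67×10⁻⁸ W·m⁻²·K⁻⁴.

At equilibrium, absorbed power = emitted power.
Absorbing cross-section = πr² = 2.016 m²; emitting surface = 4πr² = 8.063 m² (ratio 4).
(1−a)S·A_cross = εσ·A_surf·T⁴  ⇒  T⁴ = (1−a)S/(4σ).
T⁴ = 0.790·1110/(4·5.67×10⁻⁸) = 3.866×10⁹ K⁴.
T = (3.866×10⁹)^(1/4).

T ≈ 249 K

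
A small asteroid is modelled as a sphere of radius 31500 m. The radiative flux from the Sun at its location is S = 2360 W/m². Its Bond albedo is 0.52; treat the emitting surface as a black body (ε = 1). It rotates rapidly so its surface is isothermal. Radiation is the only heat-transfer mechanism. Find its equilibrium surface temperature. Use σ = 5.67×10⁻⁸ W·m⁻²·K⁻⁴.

At equilibrium, absorbed power = emitted power.
Absorbing cross-section = πr² = 3.117×10⁹ m²; emitting surface = 4πr² = 1.247×10¹⁰ m² (ratio 4).
(1−a)S·A_cross = εσ·A_surf·T⁴  ⇒  T⁴ = (1−a)S/(4σ).
T⁴ = 0.480·2360/(4·5.67×10⁻⁸) = 4.995×10⁹ K⁴.
T = (4.995×10⁹)^(1/4).

T ≈ 266 K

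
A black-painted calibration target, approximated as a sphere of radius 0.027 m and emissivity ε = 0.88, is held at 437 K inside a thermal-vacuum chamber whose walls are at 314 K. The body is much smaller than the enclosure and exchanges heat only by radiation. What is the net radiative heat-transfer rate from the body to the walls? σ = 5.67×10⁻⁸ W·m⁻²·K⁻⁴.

P_net ≈ 12.2 W

For a small grey body in a large enclosure: P_net = εσA(T_body⁴ − T_wall⁴).
A = 4πr² = 0.009161 m²; T_body⁴ − T_wall⁴ = 3.647×10¹⁰ − 9.721×10⁹ = 2.675×10¹⁰ K⁴.
|P_net| = 0.88·5.67×10⁻⁸·0.009161·2.675×10¹⁰.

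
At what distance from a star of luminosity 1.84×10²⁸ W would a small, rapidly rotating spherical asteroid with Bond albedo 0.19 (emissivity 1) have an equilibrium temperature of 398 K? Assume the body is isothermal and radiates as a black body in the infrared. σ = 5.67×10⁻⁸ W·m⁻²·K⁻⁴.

For an isothermal black-emitting sphere, (1−a)S·πr² = σ·4πr²·T⁴ ⇒ S = 4σT⁴/(1−a).
S = 4·5.67×10⁻⁸·(398)⁴/0.810 = 7026 W/m².
Flux falls as S = L/(4πd²), so d = √(L/(4πS)) = √(1.84×10²⁸/(4π·7026)).

d ≈ 4.57×10¹¹ m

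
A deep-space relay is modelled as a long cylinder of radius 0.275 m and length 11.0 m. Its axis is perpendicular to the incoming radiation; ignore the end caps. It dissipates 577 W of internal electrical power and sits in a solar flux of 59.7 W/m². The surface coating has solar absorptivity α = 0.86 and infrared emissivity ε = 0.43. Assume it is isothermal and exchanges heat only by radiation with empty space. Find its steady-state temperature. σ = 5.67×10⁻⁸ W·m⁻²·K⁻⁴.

At steady state, absorbed solar power + internal power = radiated power.
Absorbed: α·S·A_cross = 0.86·59.7·6.050 = 310.6 W (cross-section 2rL).
Total input = 310.6 + 577 = 887.6 W.
Radiated: εσ·A_surf·T⁴ with A_surf = 2πrL = 19.01 m².
T⁴ = 887.6/(0.43·5.67×10⁻⁸·19.01) = 1.915×10⁹ K⁴.

T ≈ 209 K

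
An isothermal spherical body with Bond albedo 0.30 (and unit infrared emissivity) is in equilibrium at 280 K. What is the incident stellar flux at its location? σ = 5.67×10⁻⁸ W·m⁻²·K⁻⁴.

(1−a)S·πr² = σ·4πr²·T⁴ ⇒ S = 4σT⁴/(1−a).
S = 4·5.67×10⁻⁸·6.147×10⁹/0.700.

S ≈ 1990 W/m²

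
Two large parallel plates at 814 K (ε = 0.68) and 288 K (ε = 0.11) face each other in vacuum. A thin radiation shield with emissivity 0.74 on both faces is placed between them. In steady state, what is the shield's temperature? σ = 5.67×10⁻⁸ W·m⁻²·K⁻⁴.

T_s ≈ 779 K

In steady state the net flux on the hot side equals that on the cold side.
σ(T₁⁴−T_s⁴)/D₁ = σ(T_s⁴−T₂⁴)/D₂, with D₁ = 1/ε₁+1/ε_s−1 = 1.822, D₂ = 1/ε_s+1/ε₂−1 = 9.442.
Solve for T_s⁴: T_s⁴ = (D₂·T₁⁴ + D₁·T₂⁴)/(D₁+D₂) = 3.691×10¹¹ K⁴.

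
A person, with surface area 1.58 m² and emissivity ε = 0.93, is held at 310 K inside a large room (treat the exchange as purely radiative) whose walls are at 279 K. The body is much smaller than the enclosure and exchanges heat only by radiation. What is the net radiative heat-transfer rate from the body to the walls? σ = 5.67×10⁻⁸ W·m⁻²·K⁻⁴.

P_net ≈ 265 W

For a small grey body in a large enclosure: P_net = εσA(T_body⁴ − T_wall⁴).
A = 1.58 m²; T_body⁴ − T_wall⁴ = 9.235×10⁹ − 6.059×10⁹ = 3.176×10⁹ K⁴.
|P_net| = 0.93·5.67×10⁻⁸·1.580·3.176×10⁹.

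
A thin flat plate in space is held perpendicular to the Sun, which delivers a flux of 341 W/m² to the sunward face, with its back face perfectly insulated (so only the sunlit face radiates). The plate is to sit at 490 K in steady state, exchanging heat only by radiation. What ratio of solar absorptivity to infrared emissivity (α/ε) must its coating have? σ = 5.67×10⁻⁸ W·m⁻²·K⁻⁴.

Balance: αS·A = εσ·1A·T⁴ ⇒ α/ε = σT⁴/S.
α/ε = 5.67×10⁻⁸·(490)⁴/341 = 5.67×10⁻⁸·5.765×10¹⁰/341.

α/ε ≈ 9.59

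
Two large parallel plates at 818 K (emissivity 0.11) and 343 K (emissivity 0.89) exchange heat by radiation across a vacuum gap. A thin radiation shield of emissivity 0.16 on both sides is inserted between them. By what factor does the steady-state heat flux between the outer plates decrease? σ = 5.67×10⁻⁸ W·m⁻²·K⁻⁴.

factor ≈ 2.25

Without shield: q₀ = σΔ(T⁴)/(1/ε₁+1/ε₂−1) with denominator 9.215.
With shield the two gaps are in series; the resistances add: (1/ε₁+1/ε_s−1)+(1/ε_s+1/ε₂−1) = 14.34+6.374 = 20.71.
Heat-flux ratio q₀/q = 20.71/9.215.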